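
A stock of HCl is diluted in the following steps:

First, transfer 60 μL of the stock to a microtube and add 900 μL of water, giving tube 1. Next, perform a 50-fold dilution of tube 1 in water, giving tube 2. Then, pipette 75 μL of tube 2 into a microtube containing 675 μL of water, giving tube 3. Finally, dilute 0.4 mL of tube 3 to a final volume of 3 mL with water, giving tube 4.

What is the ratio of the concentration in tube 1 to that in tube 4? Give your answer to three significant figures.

Step 1: 60 μL + 900 μL = 960 μL total → factor 960/60 = 16
Step 2: 50-fold → factor 50
Step 3: 75 μL + 675 μL = 750 μL total → factor 750/75 = 10
Step 4: 0.4 mL brought to 3 mL → factor 3/0.4 = 7.5
Dilution factor to tube 1 = 16; to tube 4 = 60000
[tube 1]/[tube 4] = (factor to tube 4)/(factor to tube 1) = 60000/16 = 3.75 × 10^3

3.75 × 10^3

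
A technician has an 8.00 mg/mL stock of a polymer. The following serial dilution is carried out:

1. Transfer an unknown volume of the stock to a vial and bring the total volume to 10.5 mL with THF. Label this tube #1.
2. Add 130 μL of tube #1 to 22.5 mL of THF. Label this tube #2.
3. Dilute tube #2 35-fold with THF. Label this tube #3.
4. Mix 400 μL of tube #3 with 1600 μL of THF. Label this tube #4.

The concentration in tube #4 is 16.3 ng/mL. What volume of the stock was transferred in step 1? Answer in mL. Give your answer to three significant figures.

Step 1: v brought to 10.5 mL → factor = 10.5 mL/v
Step 2: 130 μL + 22.5 mL = 22630 μL total → factor 22630/130 = 174.08
Step 3: 35-fold → factor 35
Step 4: 400 μL + 1600 μL = 2000 μL total → factor 2000/400 = 5
Product of known-step factors = 30463
Overall factor = 8.00 mg/mL / (16.3 ng/mL) = 4.908 × 10^5
Step-1 factor = 4.908 × 10^5 / 30463 = 16.111
v = 10.5 mL / 16.111 = 0.652 mL

0.652 mL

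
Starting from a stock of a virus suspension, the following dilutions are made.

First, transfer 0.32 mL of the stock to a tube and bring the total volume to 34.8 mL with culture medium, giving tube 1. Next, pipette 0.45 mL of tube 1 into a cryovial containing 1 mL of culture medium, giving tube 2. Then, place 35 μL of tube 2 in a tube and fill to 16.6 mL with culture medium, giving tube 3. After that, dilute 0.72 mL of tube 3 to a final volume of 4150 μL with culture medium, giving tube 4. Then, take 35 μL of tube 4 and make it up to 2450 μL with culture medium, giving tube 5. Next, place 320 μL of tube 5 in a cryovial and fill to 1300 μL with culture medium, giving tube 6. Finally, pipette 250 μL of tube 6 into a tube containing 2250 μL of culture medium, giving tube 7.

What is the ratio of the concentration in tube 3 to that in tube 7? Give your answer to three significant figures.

1.64 × 10^4

Step 1: 0.32 mL brought to 34.8 mL → factor 34.8/0.32 = 108.75
Step 2: 0.45 mL + 1 mL = 1.45 mL total → factor 1.45/0.45 = 3.2222
Step 3: 35 μL brought to 16.6 mL → factor 16600/35 = 474.29
Step 4: 0.72 mL brought to 4150 μL → factor 4.15/0.72 = 5.7639
Step 5: 35 μL brought to 2450 μL → factor 2450/35 = 70
Step 6: 320 μL brought to 1300 μL → factor 1300/320 = 4.0625
Step 7: 250 μL + 2250 μL = 2500 μL total → factor 2500/250 = 10
Dilution factor to tube 3 = 1.662 × 10^5; to tube 7 = 2.7242 × 10^9
[tube 3]/[tube 7] = (factor to tube 7)/(factor to tube 3) = 2.7242 × 10^9/1.662 × 10^5 = 1.64 × 10^4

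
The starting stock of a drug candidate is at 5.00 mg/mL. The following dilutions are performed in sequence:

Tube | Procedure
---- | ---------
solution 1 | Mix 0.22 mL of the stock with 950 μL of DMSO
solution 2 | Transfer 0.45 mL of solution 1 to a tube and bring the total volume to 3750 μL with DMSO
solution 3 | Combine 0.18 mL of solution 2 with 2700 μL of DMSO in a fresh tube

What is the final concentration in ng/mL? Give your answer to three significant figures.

7.05 × 10^3 ng/mL

Step 1: 0.22 mL + 950 μL = 1.17 mL total → factor 1.17/0.22 = 5.3182
Step 2: 0.45 mL brought to 3750 μL → factor 3.75/0.45 = 8.3333
Step 3: 0.18 mL + 2700 μL = 2.88 mL total → factor 2.88/0.18 = 16
Overall dilution factor = 5.3182 × 8.3333 × 16 = 709.09
Final = 5.00 mg/mL / 709.09 = 0.007051 mg/mL = 7.05 × 10^3 ng/mL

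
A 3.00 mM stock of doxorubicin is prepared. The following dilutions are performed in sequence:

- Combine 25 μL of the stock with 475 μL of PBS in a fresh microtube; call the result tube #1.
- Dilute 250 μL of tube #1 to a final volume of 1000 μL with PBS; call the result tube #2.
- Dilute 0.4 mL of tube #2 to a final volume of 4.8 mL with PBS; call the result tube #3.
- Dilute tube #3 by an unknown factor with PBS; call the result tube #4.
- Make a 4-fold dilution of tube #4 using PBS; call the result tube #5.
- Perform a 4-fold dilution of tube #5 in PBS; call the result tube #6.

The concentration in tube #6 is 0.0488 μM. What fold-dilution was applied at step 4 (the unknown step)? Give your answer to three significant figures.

Step 1: 25 μL + 475 μL = 500 μL total → factor 500/25 = 20
Step 2: 250 μL brought to 1000 μL → factor 1000/250 = 4
Step 3: 0.4 mL brought to 4.8 mL → factor 4.8/0.4 = 12
Step 4: unknown factor x
Step 5: 4-fold → factor 4
Step 6: 4-fold → factor 4
Product of known-step factors = 15360
Overall factor = 3.00 mM / (0.0488 μM) = 61475
x = 61475 / 15360 = 4.00

4.00-fold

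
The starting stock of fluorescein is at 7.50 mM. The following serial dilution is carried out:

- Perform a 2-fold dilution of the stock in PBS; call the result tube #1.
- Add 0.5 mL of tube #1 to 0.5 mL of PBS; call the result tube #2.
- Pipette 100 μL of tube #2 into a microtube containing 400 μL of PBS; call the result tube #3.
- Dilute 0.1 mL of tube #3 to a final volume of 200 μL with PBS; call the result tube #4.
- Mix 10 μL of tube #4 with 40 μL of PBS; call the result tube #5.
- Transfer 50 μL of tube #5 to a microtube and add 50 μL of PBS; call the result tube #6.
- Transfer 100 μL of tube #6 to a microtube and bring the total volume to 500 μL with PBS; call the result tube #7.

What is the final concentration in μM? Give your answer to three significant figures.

Step 1: 2-fold → factor 2
Step 2: 0.5 mL + 0.5 mL = 1 mL total → factor 1/0.5 = 2
Step 3: 100 μL + 400 μL = 500 μL total → factor 500/100 = 5
Step 4: 0.1 mL brought to 200 μL → factor 0.2/0.1 = 2
Step 5: 10 μL + 40 μL = 50 μL total → factor 50/10 = 5
Step 6: 50 μL + 50 μL = 100 μL total → factor 100/50 = 2
Step 7: 100 μL brought to 500 μL → factor 500/100 = 5
Overall dilution factor = 2 × 2 × 5 × 2 × 5 × 2 × 5 = 2000
Final = 7.50 mM / 2000 = 0.003750 mM = 3.75 μM

3.75 μM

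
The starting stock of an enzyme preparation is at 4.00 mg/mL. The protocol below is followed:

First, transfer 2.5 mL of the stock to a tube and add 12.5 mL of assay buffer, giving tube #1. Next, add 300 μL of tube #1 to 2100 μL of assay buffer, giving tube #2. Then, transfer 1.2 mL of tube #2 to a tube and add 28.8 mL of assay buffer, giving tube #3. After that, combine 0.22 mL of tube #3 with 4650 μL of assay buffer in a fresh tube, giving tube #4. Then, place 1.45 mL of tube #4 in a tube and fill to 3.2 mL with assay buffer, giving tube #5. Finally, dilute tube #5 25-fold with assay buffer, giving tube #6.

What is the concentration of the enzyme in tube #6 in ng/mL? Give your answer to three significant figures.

Step 1: 2.5 mL + 12.5 mL = 15 mL total → factor 15/2.5 = 6
Step 2: 300 μL + 2100 μL = 2400 μL total → factor 2400/300 = 8
Step 3: 1.2 mL + 28.8 mL = 30 mL total → factor 30/1.2 = 25
Step 4: 0.22 mL + 4650 μL = 4.87 mL total → factor 4.87/0.22 = 22.136
Step 5: 1.45 mL brought to 3.2 mL → factor 3.2/1.45 = 2.2069
Step 6: 25-fold → factor 25
Overall dilution factor = 6 × 8 × 25 × 22.136 × 2.2069 × 25 = 1.4656 × 10^6
Final = 4.00 mg/mL / 1.4656 × 10^6 = 2.729 × 10^-6 mg/mL = 2.73 ng/mL

2.73 ng/mL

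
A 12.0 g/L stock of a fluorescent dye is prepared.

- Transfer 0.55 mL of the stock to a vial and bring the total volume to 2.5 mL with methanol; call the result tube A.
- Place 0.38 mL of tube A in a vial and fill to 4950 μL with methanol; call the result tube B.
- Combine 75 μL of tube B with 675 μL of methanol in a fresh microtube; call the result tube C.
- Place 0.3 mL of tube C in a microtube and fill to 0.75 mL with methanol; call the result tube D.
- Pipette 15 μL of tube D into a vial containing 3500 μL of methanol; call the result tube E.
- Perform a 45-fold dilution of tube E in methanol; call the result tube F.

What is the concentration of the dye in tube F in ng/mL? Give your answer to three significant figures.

Step 1: 0.55 mL brought to 2.5 mL → factor 2.5/0.55 = 4.5455
Step 2: 0.38 mL brought to 4950 μL → factor 4.95/0.38 = 13.026
Step 3: 75 μL + 675 μL = 750 μL total → factor 750/75 = 10
Step 4: 0.3 mL brought to 0.75 mL → factor 0.75/0.3 = 2.5
Step 5: 15 μL + 3500 μL = 3515 μL total → factor 3515/15 = 234.33
Step 6: 45-fold → factor 45
Overall dilution factor = 4.5455 × 13.026 × 10 × 2.5 × 234.33 × 45 = 1.5609 × 10^7
Final = 12.0 g/L / 1.5609 × 10^7 = 7.688 × 10^-7 g/L = 0.769 ng/mL

0.769 ng/mL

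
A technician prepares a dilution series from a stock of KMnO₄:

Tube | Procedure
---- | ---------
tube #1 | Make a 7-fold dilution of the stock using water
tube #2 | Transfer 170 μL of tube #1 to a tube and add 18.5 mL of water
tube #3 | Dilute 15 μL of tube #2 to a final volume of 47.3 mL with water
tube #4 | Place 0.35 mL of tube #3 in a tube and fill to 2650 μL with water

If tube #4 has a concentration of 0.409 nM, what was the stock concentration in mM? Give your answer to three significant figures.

7.51 mM

Step 1: 7-fold → factor 7
Step 2: 170 μL + 18.5 mL = 18670 μL total → factor 18670/170 = 109.82
Step 3: 15 μL brought to 47.3 mL → factor 47300/15 = 3153.3
Step 4: 0.35 mL brought to 2650 μL → factor 2.65/0.35 = 7.5714
Overall dilution factor = 7 × 109.82 × 3153.3 × 7.5714 = 1.8354 × 10^7
Stock = 0.409 nM × 1.8354 × 10^7 = 7.507 × 10^6 nM = 7.51 mM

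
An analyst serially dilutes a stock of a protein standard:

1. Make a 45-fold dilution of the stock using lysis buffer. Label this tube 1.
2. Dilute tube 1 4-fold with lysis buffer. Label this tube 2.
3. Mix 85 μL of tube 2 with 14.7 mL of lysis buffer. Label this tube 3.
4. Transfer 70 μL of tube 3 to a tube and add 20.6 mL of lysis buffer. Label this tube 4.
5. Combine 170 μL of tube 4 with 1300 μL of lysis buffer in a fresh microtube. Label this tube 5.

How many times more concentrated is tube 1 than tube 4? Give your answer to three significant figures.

2.05 × 10^5

Step 1: 45-fold → factor 45
Step 2: 4-fold → factor 4
Step 3: 85 μL + 14.7 mL = 14785 μL total → factor 14785/85 = 173.94
Step 4: 70 μL + 20.6 mL = 20670 μL total → factor 20670/70 = 295.29
Dilution factor to tube 1 = 45; to tube 4 = 9.2452 × 10^6
[tube 1]/[tube 4] = (factor to tube 4)/(factor to tube 1) = 9.2452 × 10^6/45 = 2.05 × 10^5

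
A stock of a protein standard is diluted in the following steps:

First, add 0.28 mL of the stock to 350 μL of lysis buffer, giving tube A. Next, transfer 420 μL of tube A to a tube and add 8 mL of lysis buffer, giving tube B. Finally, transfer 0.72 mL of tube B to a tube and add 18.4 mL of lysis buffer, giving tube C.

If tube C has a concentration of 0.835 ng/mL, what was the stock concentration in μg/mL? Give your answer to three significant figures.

1.00 μg/mL

Step 1: 0.28 mL + 350 μL = 0.63 mL total → factor 0.63/0.28 = 2.25
Step 2: 420 μL + 8 mL = 8420 μL total → factor 8420/420 = 20.048
Step 3: 0.72 mL + 18.4 mL = 19.12 mL total → factor 19.12/0.72 = 26.556
Overall dilution factor = 2.25 × 20.048 × 26.556 = 1197.8
Stock = 0.835 ng/mL × 1197.8 = 1000 ng/mL = 1.00 μg/mL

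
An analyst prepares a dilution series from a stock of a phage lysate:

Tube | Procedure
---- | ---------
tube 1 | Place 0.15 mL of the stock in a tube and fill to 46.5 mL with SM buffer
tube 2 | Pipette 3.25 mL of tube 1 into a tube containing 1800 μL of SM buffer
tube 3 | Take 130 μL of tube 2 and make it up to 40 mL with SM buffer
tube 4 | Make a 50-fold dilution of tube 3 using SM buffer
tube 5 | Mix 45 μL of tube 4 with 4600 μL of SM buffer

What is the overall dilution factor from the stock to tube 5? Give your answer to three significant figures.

7.65 × 10^8

Step 1: 0.15 mL brought to 46.5 mL → factor 46.5/0.15 = 310
Step 2: 3.25 mL + 1800 μL = 5.05 mL total → factor 5.05/3.25 = 1.5538
Step 3: 130 μL brought to 40 mL → factor 40000/130 = 307.69
Step 4: 50-fold → factor 50
Step 5: 45 μL + 4600 μL = 4645 μL total → factor 4645/45 = 103.22
Overall dilution factor = 310 × 1.5538 × 307.69 × 50 × 103.22 = 7.6494 × 10^8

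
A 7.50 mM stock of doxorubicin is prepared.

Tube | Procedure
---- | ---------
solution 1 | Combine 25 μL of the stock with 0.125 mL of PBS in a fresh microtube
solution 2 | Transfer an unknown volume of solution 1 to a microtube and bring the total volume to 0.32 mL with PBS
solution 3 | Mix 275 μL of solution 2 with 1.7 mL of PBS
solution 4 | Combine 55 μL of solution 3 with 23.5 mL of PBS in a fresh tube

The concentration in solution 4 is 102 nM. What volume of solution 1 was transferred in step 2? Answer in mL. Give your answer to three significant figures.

Step 1: 25 μL + 0.125 mL = 150 μL total → factor 150/25 = 6
Step 2: v brought to 0.32 mL → factor = 0.32 mL/v
Step 3: 275 μL + 1.7 mL = 1975 μL total → factor 1975/275 = 7.1818
Step 4: 55 μL + 23.5 mL = 23555 μL total → factor 23555/55 = 428.27
Product of known-step factors = 18455
Overall factor = 7.50 mM / (102 nM) = 73529
Step-2 factor = 73529 / 18455 = 3.9843
v = 0.32 mL / 3.9843 = 0.0803 mL

0.0803 mL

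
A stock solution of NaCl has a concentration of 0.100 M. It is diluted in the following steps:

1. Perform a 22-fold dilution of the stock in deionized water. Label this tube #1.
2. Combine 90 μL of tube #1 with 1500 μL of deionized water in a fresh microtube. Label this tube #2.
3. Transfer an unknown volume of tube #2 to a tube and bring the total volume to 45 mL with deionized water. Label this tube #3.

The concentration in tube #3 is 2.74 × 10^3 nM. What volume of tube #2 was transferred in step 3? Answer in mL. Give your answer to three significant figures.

Step 1: 22-fold → factor 22
Step 2: 90 μL + 1500 μL = 1590 μL total → factor 1590/90 = 17.667
Step 3: v brought to 45 mL → factor = 45 mL/v
Product of known-step factors = 388.67
Overall factor = 0.100 M / (2.74 × 10^3 nM) = 36496
Step-3 factor = 36496 / 388.67 = 93.901
v = 45 mL / 93.901 = 0.479 mL

0.479 mL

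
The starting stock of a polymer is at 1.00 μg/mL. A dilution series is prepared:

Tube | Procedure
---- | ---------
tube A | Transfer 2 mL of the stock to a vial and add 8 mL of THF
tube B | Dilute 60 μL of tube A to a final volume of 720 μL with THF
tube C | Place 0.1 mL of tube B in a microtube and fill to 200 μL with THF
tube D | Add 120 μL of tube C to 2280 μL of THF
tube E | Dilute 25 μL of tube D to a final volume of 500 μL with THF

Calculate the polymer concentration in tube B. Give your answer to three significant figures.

0.0167 μg/mL

Step 1: 2 mL + 8 mL = 10 mL total → factor 10/2 = 5
Step 2: 60 μL brought to 720 μL → factor 720/60 = 12
Dilution factor through tube B = 5 × 12 = 60
[tube B] = 1.00 μg/mL / 60 = 0.0167 μg/mL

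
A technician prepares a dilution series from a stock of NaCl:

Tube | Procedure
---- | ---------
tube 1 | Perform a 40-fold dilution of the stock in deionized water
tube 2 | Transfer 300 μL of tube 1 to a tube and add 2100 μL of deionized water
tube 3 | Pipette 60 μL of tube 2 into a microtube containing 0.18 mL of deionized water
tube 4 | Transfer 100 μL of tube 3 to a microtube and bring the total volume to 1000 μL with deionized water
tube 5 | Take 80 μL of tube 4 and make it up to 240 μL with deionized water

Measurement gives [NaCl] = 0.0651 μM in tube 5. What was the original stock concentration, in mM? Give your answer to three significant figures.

Step 1: 40-fold → factor 40
Step 2: 300 μL + 2100 μL = 2400 μL total → factor 2400/300 = 8
Step 3: 60 μL + 0.18 mL = 240 μL total → factor 240/60 = 4
Step 4: 100 μL brought to 1000 μL → factor 1000/100 = 10
Step 5: 80 μL brought to 240 μL → factor 240/80 = 3
Overall dilution factor = 40 × 8 × 4 × 10 × 3 = 38400
Stock = 0.0651 μM × 38400 = 2500 μM = 2.50 mM

2.50 mM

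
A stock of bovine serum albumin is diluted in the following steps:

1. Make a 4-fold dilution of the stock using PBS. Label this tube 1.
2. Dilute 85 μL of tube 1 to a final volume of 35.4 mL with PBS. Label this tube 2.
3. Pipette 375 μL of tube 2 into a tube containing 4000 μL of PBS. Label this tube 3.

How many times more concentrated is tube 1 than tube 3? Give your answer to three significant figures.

4.86 × 10^3

Step 1: 4-fold → factor 4
Step 2: 85 μL brought to 35.4 mL → factor 35400/85 = 416.47
Step 3: 375 μL + 4000 μL = 4375 μL total → factor 4375/375 = 11.667
Dilution factor to tube 1 = 4; to tube 3 = 19435
[tube 1]/[tube 3] = (factor to tube 3)/(factor to tube 1) = 19435/4 = 4.86 × 10^3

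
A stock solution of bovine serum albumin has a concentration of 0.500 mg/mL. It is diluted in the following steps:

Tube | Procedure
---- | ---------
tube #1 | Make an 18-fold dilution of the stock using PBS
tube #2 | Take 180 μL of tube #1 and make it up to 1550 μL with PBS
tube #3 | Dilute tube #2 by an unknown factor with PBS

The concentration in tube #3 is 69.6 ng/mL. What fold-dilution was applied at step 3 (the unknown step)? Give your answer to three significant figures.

Step 1: 18-fold → factor 18
Step 2: 180 μL brought to 1550 μL → factor 1550/180 = 8.6111
Step 3: unknown factor x
Product of known-step factors = 155
Overall factor = 0.500 mg/mL / (69.6 ng/mL) = 7183.9
x = 7183.9 / 155 = 46.3

46.3-fold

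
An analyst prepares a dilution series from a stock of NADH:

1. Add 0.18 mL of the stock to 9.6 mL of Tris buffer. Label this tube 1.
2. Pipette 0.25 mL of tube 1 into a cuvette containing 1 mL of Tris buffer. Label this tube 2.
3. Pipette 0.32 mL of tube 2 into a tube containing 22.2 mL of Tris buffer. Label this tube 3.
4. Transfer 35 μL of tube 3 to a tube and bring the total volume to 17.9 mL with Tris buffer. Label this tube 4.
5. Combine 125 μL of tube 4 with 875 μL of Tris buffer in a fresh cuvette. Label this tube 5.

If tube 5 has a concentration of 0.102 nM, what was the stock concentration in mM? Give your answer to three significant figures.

7.98 mM

Step 1: 0.18 mL + 9.6 mL = 9.78 mL total → factor 9.78/0.18 = 54.333
Step 2: 0.25 mL + 1 mL = 1.25 mL total → factor 1.25/0.25 = 5
Step 3: 0.32 mL + 22.2 mL = 22.52 mL total → factor 22.52/0.32 = 70.375
Step 4: 35 μL brought to 17.9 mL → factor 17900/35 = 511.43
Step 5: 125 μL + 875 μL = 1000 μL total → factor 1000/125 = 8
Overall dilution factor = 54.333 × 5 × 70.375 × 511.43 × 8 = 7.8222 × 10^7
Stock = 0.102 nM × 7.8222 × 10^7 = 7.979 × 10^6 nM = 7.98 mM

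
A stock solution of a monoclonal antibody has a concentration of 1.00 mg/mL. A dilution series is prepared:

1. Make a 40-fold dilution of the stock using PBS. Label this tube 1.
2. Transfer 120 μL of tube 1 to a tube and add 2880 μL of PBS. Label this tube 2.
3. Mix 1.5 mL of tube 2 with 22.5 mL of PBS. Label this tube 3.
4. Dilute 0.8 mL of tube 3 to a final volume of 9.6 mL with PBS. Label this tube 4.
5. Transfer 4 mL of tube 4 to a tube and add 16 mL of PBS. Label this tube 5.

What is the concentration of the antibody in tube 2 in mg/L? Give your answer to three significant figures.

1.00 mg/L

Step 1: 40-fold → factor 40
Step 2: 120 μL + 2880 μL = 3000 μL total → factor 3000/120 = 25
Dilution factor through tube 2 = 40 × 25 = 1000
[tube 2] = 1.00 mg/mL / 1000 = 0.001000 mg/mL = 1.00 mg/L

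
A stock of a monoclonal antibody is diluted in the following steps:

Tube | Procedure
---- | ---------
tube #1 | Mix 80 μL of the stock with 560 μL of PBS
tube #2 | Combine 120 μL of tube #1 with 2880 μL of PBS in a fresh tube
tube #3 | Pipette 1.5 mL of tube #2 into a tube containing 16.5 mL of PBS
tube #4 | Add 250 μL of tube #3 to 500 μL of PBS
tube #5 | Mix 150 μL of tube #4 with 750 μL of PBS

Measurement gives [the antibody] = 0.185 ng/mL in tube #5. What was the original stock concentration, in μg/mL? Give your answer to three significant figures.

7.99 μg/mL

Step 1: 80 μL + 560 μL = 640 μL total → factor 640/80 = 8
Step 2: 120 μL + 2880 μL = 3000 μL total → factor 3000/120 = 25
Step 3: 1.5 mL + 16.5 mL = 18 mL total → factor 18/1.5 = 12
Step 4: 250 μL + 500 μL = 750 μL total → factor 750/250 = 3
Step 5: 150 μL + 750 μL = 900 μL total → factor 900/150 = 6
Overall dilution factor = 8 × 25 × 12 × 3 × 6 = 43200
Stock = 0.185 ng/mL × 43200 = 7992 ng/mL = 7.99 μg/mL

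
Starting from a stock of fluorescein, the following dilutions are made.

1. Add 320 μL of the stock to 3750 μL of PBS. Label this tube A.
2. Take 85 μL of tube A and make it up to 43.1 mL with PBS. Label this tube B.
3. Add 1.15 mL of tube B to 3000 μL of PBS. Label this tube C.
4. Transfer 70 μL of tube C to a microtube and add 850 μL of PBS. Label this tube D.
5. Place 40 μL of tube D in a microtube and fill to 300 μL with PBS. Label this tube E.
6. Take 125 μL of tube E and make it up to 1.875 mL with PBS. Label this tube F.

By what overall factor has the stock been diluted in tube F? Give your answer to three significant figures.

3.44 × 10^7

Step 1: 320 μL + 3750 μL = 4070 μL total → factor 4070/320 = 12.719
Step 2: 85 μL brought to 43.1 mL → factor 43100/85 = 507.06
Step 3: 1.15 mL + 3000 μL = 4.15 mL total → factor 4.15/1.15 = 3.6087
Step 4: 70 μL + 850 μL = 920 μL total → factor 920/70 = 13.143
Step 5: 40 μL brought to 300 μL → factor 300/40 = 7.5
Step 6: 125 μL brought to 1.875 mL → factor 1875/125 = 15
Overall dilution factor = 12.719 × 507.06 × 3.6087 × 13.143 × 7.5 × 15 = 3.4411 × 10^7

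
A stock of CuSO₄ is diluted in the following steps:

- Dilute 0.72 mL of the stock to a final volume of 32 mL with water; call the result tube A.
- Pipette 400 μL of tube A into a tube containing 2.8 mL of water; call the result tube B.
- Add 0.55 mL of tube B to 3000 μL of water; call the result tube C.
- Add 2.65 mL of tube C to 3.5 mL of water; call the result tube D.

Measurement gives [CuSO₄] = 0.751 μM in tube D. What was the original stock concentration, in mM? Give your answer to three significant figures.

Step 1: 0.72 mL brought to 32 mL → factor 32/0.72 = 44.444
Step 2: 400 μL + 2.8 mL = 3200 μL total → factor 3200/400 = 8
Step 3: 0.55 mL + 3000 μL = 3.55 mL total → factor 3.55/0.55 = 6.4545
Step 4: 2.65 mL + 3.5 mL = 6.15 mL total → factor 6.15/2.65 = 2.3208
Overall dilution factor = 44.444 × 8 × 6.4545 × 2.3208 = 5326
Stock = 0.751 μM × 5326 = 4000 μM = 4.00 mM

4.00 mM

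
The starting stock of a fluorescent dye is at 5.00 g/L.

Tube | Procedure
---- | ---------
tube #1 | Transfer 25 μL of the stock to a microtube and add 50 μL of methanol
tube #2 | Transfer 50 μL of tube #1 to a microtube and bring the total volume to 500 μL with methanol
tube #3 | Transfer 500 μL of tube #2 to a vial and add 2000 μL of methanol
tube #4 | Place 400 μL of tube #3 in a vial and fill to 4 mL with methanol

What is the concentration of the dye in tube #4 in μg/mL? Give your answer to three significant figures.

3.33 μg/mL

Step 1: 25 μL + 50 μL = 75 μL total → factor 75/25 = 3
Step 2: 50 μL brought to 500 μL → factor 500/50 = 10
Step 3: 500 μL + 2000 μL = 2500 μL total → factor 2500/500 = 5
Step 4: 400 μL brought to 4 mL → factor 4000/400 = 10
Overall dilution factor = 3 × 10 × 5 × 10 = 1500
Final = 5.00 g/L / 1500 = 0.003333 g/L = 3.33 μg/mL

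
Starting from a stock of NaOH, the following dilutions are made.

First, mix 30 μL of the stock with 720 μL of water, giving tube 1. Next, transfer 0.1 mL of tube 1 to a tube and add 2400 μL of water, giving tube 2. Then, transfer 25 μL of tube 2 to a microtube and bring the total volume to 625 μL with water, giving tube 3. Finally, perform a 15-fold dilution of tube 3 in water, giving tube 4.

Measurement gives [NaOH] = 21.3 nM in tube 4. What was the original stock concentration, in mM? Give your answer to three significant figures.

Step 1: 30 μL + 720 μL = 750 μL total → factor 750/30 = 25
Step 2: 0.1 mL + 2400 μL = 2.5 mL total → factor 2.5/0.1 = 25
Step 3: 25 μL brought to 625 μL → factor 625/25 = 25
Step 4: 15-fold → factor 15
Overall dilution factor = 25 × 25 × 25 × 15 = 2.3438 × 10^5
Stock = 21.3 nM × 2.3438 × 10^5 = 4.992 × 10^6 nM = 4.99 mM

4.99 mM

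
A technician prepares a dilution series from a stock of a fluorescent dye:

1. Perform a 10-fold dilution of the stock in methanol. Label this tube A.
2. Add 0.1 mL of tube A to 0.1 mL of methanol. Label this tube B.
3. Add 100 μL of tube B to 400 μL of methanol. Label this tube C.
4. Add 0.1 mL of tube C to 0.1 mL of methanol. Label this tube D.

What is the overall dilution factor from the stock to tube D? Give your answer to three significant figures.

Step 1: 10-fold → factor 10
Step 2: 0.1 mL + 0.1 mL = 0.2 mL total → factor 0.2/0.1 = 2
Step 3: 100 μL + 400 μL = 500 μL total → factor 500/100 = 5
Step 4: 0.1 mL + 0.1 mL = 0.2 mL total → factor 0.2/0.1 = 2
Overall dilution factor = 10 × 2 × 5 × 2 = 200

200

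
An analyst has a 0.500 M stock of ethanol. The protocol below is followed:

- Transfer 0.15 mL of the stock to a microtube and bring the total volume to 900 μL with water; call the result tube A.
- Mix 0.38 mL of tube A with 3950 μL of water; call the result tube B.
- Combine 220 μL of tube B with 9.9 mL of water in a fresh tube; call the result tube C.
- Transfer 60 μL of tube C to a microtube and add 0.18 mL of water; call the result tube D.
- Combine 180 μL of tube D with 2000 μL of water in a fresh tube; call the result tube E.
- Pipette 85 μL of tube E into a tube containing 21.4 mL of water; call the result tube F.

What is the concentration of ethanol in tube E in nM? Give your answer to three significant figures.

3.28 × 10^3 nM

Step 1: 0.15 mL brought to 900 μL → factor 0.9/0.15 = 6
Step 2: 0.38 mL + 3950 μL = 4.33 mL total → factor 4.33/0.38 = 11.395
Step 3: 220 μL + 9.9 mL = 10120 μL total → factor 10120/220 = 46
Step 4: 60 μL + 0.18 mL = 240 μL total → factor 240/60 = 4
Step 5: 180 μL + 2000 μL = 2180 μL total → factor 2180/180 = 12.111
Dilution factor through tube E = 6 × 11.395 × 46 × 4 × 12.111 = 1.5236 × 10^5
[tube E] = 0.500 M / 1.5236 × 10^5 = 3.282 × 10^-6 M = 3.28 × 10^3 nM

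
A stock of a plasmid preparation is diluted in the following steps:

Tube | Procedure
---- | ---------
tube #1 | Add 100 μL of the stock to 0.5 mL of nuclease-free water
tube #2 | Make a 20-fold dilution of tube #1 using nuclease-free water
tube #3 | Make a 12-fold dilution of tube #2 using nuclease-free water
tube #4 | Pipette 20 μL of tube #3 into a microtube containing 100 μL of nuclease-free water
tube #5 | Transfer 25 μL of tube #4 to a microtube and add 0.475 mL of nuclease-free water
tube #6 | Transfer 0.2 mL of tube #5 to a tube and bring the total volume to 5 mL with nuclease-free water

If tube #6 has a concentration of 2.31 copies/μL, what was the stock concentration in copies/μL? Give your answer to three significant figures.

9.98 × 10^6 copies/μL

Step 1: 100 μL + 0.5 mL = 600 μL total → factor 600/100 = 6
Step 2: 20-fold → factor 20
Step 3: 12-fold → factor 12
Step 4: 20 μL + 100 μL = 120 μL total → factor 120/20 = 6
Step 5: 25 μL + 0.475 mL = 500 μL total → factor 500/25 = 20
Step 6: 0.2 mL brought to 5 mL → factor 5/0.2 = 25
Overall dilution factor = 6 × 20 × 12 × 6 × 20 × 25 = 4.32 × 10^6
Stock = 2.31 copies/μL × 4.32 × 10^6 = 9.98 × 10^6 copies/μL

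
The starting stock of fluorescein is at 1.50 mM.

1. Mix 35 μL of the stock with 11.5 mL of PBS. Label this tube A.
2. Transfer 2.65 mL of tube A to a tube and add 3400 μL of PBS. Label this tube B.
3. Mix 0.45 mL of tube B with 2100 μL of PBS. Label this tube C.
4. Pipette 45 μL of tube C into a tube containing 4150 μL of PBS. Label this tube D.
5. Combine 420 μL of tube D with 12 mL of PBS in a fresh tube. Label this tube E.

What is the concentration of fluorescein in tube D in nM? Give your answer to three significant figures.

Step 1: 35 μL + 11.5 mL = 11535 μL total → factor 11535/35 = 329.57
Step 2: 2.65 mL + 3400 μL = 6.05 mL total → factor 6.05/2.65 = 2.283
Step 3: 0.45 mL + 2100 μL = 2.55 mL total → factor 2.55/0.45 = 5.6667
Step 4: 45 μL + 4150 μL = 4195 μL total → factor 4195/45 = 93.222
Dilution factor through tube D = 329.57 × 2.283 × 5.6667 × 93.222 = 3.9747 × 10^5
[tube D] = 1.50 mM / 3.9747 × 10^5 = 3.774 × 10^-6 mM = 3.77 nM

3.77 nM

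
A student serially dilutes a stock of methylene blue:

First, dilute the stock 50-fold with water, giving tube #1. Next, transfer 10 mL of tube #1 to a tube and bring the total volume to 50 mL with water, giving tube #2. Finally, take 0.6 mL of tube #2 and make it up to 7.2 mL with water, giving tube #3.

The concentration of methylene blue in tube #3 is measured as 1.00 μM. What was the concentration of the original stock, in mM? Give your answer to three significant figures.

3.00 mM

Step 1: 50-fold → factor 50
Step 2: 10 mL brought to 50 mL → factor 50/10 = 5
Step 3: 0.6 mL brought to 7.2 mL → factor 7.2/0.6 = 12
Overall dilution factor = 50 × 5 × 12 = 3000
Stock = 1.00 μM × 3000 = 3000 μM = 3.00 mM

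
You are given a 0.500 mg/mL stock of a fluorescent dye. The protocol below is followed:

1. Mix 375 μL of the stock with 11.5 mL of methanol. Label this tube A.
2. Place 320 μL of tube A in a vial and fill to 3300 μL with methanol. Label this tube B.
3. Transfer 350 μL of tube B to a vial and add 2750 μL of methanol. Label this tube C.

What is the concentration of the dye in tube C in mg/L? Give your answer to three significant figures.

Step 1: 375 μL + 11.5 mL = 11875 μL total → factor 11875/375 = 31.667
Step 2: 320 μL brought to 3300 μL → factor 3300/320 = 10.312
Step 3: 350 μL + 2750 μL = 3100 μL total → factor 3100/350 = 8.8571
Overall dilution factor = 31.667 × 10.312 × 8.8571 = 2892.4
Final = 0.500 mg/mL / 2892.4 = 0.0001729 mg/mL = 0.173 mg/L

0.173 mg/L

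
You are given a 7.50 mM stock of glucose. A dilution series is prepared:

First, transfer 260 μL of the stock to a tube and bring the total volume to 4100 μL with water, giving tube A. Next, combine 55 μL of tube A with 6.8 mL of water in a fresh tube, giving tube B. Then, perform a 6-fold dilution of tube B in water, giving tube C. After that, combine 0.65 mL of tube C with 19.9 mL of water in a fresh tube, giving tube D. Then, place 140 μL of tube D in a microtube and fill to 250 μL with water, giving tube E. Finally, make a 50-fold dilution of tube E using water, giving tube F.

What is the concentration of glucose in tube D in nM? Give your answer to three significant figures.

Step 1: 260 μL brought to 4100 μL → factor 4100/260 = 15.769
Step 2: 55 μL + 6.8 mL = 6855 μL total → factor 6855/55 = 124.64
Step 3: 6-fold → factor 6
Step 4: 0.65 mL + 19.9 mL = 20.55 mL total → factor 20.55/0.65 = 31.615
Dilution factor through tube D = 15.769 × 124.64 × 6 × 31.615 = 3.7282 × 10^5
[tube D] = 7.50 mM / 3.7282 × 10^5 = 2.012 × 10^-5 mM = 20.1 nM

20.1 nM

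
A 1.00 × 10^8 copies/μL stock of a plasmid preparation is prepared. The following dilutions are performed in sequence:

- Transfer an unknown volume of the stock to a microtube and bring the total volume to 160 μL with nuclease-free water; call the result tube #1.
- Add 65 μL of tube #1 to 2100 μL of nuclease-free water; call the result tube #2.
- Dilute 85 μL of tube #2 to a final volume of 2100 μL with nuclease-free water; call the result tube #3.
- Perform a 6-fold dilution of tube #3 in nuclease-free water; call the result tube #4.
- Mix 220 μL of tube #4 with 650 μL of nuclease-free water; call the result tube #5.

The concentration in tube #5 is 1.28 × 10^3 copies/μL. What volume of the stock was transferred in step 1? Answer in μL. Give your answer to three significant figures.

Step 1: v brought to 160 μL → factor = 160 μL/v
Step 2: 65 μL + 2100 μL = 2165 μL total → factor 2165/65 = 33.308
Step 3: 85 μL brought to 2100 μL → factor 2100/85 = 24.706
Step 4: 6-fold → factor 6
Step 5: 220 μL + 650 μL = 870 μL total → factor 870/220 = 3.9545
Product of known-step factors = 19525
Overall factor = 1.00 × 10^8 copies/μL / (1.28 × 10^3 copies/μL) = 78125
Step-1 factor = 78125 / 19525 = 4.0013
v = 160 μL / 4.0013 = 40.0 μL

40.0 μL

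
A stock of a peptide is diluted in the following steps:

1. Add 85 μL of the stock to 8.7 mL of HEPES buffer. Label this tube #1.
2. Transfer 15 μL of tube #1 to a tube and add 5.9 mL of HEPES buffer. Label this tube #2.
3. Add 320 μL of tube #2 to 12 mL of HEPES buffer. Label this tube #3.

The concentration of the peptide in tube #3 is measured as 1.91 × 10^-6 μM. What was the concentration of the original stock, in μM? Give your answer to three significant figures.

Step 1: 85 μL + 8.7 mL = 8785 μL total → factor 8785/85 = 103.35
Step 2: 15 μL + 5.9 mL = 5915 μL total → factor 5915/15 = 394.33
Step 3: 320 μL + 12 mL = 12320 μL total → factor 12320/320 = 38.5
Overall dilution factor = 103.35 × 394.33 × 38.5 = 1.5691 × 10^6
Stock = 1.91 × 10^-6 μM × 1.5691 × 10^6 = 3.00 μM

3.00 μM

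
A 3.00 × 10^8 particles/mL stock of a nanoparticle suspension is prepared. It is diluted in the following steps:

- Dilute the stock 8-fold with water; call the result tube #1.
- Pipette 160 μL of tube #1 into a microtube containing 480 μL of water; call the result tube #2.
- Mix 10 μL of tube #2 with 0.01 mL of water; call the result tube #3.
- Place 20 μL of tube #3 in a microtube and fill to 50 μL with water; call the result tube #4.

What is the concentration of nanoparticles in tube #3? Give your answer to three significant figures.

Step 1: 8-fold → factor 8
Step 2: 160 μL + 480 μL = 640 μL total → factor 640/160 = 4
Step 3: 10 μL + 0.01 mL = 20 μL total → factor 20/10 = 2
Dilution factor through tube #3 = 8 × 4 × 2 = 64
[tube #3] = 3.00 × 10^8 particles/mL / 64 = 4.69 × 10^6 particles/mL

4.69 × 10^6 particles/mL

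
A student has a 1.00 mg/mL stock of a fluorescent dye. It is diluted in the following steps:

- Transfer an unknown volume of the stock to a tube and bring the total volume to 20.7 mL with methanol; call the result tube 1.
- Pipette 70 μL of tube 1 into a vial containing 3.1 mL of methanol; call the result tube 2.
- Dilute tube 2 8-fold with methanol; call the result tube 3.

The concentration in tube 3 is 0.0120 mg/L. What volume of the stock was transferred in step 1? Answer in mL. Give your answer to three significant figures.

Step 1: v brought to 20.7 mL → factor = 20.7 mL/v
Step 2: 70 μL + 3.1 mL = 3170 μL total → factor 3170/70 = 45.286
Step 3: 8-fold → factor 8
Product of known-step factors = 362.29
Overall factor = 1.00 mg/mL / (0.0120 mg/L) = 83333
Step-1 factor = 83333 / 362.29 = 230.02
v = 20.7 mL / 230.02 = 0.0900 mL

0.0900 mL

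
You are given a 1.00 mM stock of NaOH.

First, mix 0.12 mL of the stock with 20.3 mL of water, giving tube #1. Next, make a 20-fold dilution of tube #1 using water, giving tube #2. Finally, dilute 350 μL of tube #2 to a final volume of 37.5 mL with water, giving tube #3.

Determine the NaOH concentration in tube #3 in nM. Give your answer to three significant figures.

Step 1: 0.12 mL + 20.3 mL = 20.42 mL total → factor 20.42/0.12 = 170.17
Step 2: 20-fold → factor 20
Step 3: 350 μL brought to 37.5 mL → factor 37500/350 = 107.14
Overall dilution factor = 170.17 × 20 × 107.14 = 3.6464 × 10^5
Final = 1.00 mM / 3.6464 × 10^5 = 2.742 × 10^-6 mM = 2.74 nM

2.74 nM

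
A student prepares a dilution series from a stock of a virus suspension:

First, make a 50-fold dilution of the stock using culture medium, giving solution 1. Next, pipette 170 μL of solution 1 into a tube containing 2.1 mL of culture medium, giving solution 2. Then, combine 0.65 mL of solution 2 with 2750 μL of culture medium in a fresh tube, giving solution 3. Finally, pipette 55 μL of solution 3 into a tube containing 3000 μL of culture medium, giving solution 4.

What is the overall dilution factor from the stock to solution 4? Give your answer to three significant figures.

1.94 × 10^5

Step 1: 50-fold → factor 50
Step 2: 170 μL + 2.1 mL = 2270 μL total → factor 2270/170 = 13.353
Step 3: 0.65 mL + 2750 μL = 3.4 mL total → factor 3.4/0.65 = 5.2308
Step 4: 55 μL + 3000 μL = 3055 μL total → factor 3055/55 = 55.545
Overall dilution factor = 50 × 13.353 × 5.2308 × 55.545 = 1.9398 × 10^5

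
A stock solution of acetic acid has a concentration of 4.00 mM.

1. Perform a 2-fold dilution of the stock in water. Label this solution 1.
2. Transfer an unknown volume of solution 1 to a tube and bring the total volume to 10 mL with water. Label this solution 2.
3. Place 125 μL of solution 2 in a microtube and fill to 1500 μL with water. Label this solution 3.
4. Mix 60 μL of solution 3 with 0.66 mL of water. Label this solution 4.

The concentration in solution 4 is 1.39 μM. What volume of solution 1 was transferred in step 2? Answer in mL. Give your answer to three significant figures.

1.00 mL

Step 1: 2-fold → factor 2
Step 2: v brought to 10 mL → factor = 10 mL/v
Step 3: 125 μL brought to 1500 μL → factor 1500/125 = 12
Step 4: 60 μL + 0.66 mL = 720 μL total → factor 720/60 = 12
Product of known-step factors = 288
Overall factor = 4.00 mM / (1.39 μM) = 2877.7
Step-2 factor = 2877.7 / 288 = 9.992
v = 10 mL / 9.992 = 1.00 mL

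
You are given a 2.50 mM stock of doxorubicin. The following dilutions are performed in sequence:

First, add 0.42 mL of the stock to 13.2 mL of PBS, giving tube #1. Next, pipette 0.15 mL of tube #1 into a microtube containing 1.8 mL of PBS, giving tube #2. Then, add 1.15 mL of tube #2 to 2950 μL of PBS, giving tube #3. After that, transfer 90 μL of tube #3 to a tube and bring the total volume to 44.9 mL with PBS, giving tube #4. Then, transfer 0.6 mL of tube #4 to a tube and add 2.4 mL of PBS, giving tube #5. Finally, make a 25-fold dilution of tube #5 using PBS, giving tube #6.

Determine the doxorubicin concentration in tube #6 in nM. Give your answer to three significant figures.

0.0267 nM

Step 1: 0.42 mL + 13.2 mL = 13.62 mL total → factor 13.62/0.42 = 32.429
Step 2: 0.15 mL + 1.8 mL = 1.95 mL total → factor 1.95/0.15 = 13
Step 3: 1.15 mL + 2950 μL = 4.1 mL total → factor 4.1/1.15 = 3.5652
Step 4: 90 μL brought to 44.9 mL → factor 44900/90 = 498.89
Step 5: 0.6 mL + 2.4 mL = 3 mL total → factor 3/0.6 = 5
Step 6: 25-fold → factor 25
Overall dilution factor = 32.429 × 13 × 3.5652 × 498.89 × 5 × 25 = 9.3728 × 10^7
Final = 2.50 mM / 9.3728 × 10^7 = 2.667 × 10^-8 mM = 0.0267 nM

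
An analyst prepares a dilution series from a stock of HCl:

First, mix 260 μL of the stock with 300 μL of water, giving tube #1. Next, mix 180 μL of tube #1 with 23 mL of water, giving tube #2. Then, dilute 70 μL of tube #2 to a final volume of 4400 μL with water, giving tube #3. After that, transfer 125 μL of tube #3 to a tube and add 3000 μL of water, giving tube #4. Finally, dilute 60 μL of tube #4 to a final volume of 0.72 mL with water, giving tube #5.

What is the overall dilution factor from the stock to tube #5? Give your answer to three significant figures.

5.23 × 10^6

Step 1: 260 μL + 300 μL = 560 μL total → factor 560/260 = 2.1538
Step 2: 180 μL + 23 mL = 23180 μL total → factor 23180/180 = 128.78
Step 3: 70 μL brought to 4400 μL → factor 4400/70 = 62.857
Step 4: 125 μL + 3000 μL = 3125 μL total → factor 3125/125 = 25
Step 5: 60 μL brought to 0.72 mL → factor 720/60 = 12
Overall dilution factor = 2.1538 × 128.78 × 62.857 × 25 × 12 = 5.2304 × 10^6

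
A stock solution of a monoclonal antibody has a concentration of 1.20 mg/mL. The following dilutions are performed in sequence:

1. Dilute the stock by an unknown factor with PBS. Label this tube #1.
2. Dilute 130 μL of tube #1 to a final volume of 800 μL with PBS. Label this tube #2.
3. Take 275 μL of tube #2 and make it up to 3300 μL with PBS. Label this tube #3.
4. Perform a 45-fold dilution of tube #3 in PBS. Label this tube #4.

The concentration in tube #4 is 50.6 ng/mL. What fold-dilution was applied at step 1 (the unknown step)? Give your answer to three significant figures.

Step 1: unknown factor x
Step 2: 130 μL brought to 800 μL → factor 800/130 = 6.1538
Step 3: 275 μL brought to 3300 μL → factor 3300/275 = 12
Step 4: 45-fold → factor 45
Product of known-step factors = 3323.1
Overall factor = 1.20 mg/mL / (50.6 ng/mL) = 23715
x = 23715 / 3323.1 = 7.14

7.14-fold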